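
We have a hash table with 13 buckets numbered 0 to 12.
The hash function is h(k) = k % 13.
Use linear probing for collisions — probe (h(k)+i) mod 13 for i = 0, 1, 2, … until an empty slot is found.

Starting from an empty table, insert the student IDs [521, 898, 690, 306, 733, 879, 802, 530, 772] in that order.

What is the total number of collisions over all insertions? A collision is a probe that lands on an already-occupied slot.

521 hashes to 1; slot 1 is free → place at 1.
898 hashes to 1; 1 taken → place at 2.
690 hashes to 1; 1,2 taken → place at 3.
306 hashes to 7; slot 7 is free → place at 7.
733 hashes to 5; slot 5 is free → place at 5.
879 hashes to 8; slot 8 is free → place at 8.
802 hashes to 9; slot 9 is free → place at 9.
530 hashes to 10; slot 10 is free → place at 10.
772 hashes to 5; 5 taken → place at 6.
Table: [-, 521, 898, 690, -, 733, 772, 306, 879, 802, 530, -, -]

4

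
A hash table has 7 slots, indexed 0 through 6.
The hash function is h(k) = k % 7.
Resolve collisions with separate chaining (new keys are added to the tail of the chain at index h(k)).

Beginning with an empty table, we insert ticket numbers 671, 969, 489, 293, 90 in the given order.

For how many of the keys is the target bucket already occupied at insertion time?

3

671 -> bucket 6
969 -> bucket 3
489 -> bucket 6 (collision)
293 -> bucket 6 (collision)
90 -> bucket 6 (collision)
Final buckets:
0: _
1: _
2: _
3: 969
4: _
5: _
6: 671 -> 489 -> 293 -> 90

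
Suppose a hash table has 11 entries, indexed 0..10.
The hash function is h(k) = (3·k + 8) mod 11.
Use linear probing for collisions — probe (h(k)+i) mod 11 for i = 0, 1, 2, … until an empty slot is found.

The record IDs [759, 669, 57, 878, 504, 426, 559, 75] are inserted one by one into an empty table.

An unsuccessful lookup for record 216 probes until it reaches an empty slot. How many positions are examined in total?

3

759 hashes to 8; slot 8 is free -> place at 8.
669 hashes to 2; slot 2 is free -> place at 2.
57 hashes to 3; slot 3 is free -> place at 3.
878 hashes to 2; 2,3 taken -> place at 4.
504 hashes to 2; 2,3,4 taken -> place at 5.
426 hashes to 10; slot 10 is free -> place at 10.
559 hashes to 2; 2,3,4,5 taken -> place at 6.
75 hashes to 2; 2,3,4,5,6 taken -> place at 7.
Table: [∅, ∅, 669, 57, 878, 504, 559, 75, 759, ∅, 426]
Lookup 216: h=7, probe 7,8,9 → slot 9 empty, not found.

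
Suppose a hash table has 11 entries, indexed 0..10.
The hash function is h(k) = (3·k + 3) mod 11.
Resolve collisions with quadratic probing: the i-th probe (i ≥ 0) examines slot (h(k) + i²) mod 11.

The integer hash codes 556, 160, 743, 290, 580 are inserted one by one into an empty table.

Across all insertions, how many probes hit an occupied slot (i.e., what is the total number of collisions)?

3

556 hashes to 10; slot 10 is free => place at 10.
160 hashes to 10; 10 taken => place at 0.
743 hashes to 10; 10,0 taken => place at 3.
290 hashes to 4; slot 4 is free => place at 4.
580 hashes to 5; slot 5 is free => place at 5.
Table: [160, ., ., 743, 290, 580, ., ., ., ., 556]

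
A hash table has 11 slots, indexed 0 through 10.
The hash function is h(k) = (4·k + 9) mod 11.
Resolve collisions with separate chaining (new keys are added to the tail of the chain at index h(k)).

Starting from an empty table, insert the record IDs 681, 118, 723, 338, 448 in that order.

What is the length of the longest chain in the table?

681 -> bucket 5
118 -> bucket 8
723 -> bucket 8 (collision)
338 -> bucket 8 (collision)
448 -> bucket 8 (collision)
Final buckets:
0: -
1: -
2: -
3: -
4: -
5: 681
6: -
7: -
8: 118 -> 723 -> 338 -> 448
9: -
10: -

4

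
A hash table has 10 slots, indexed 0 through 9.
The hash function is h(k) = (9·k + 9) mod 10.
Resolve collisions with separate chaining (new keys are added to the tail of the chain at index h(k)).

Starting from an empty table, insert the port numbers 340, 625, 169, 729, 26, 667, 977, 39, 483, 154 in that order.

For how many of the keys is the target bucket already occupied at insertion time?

340 -> bucket 9
625 -> bucket 4
169 -> bucket 0
729 -> bucket 0 (collision)
26 -> bucket 3
667 -> bucket 2
977 -> bucket 2 (collision)
39 -> bucket 0 (collision)
483 -> bucket 6
154 -> bucket 5
Final buckets:
0: 169 -> 729 -> 39
1: .
2: 667 -> 977
3: 26
4: 625
5: 154
6: 483
7: .
8: .
9: 340

3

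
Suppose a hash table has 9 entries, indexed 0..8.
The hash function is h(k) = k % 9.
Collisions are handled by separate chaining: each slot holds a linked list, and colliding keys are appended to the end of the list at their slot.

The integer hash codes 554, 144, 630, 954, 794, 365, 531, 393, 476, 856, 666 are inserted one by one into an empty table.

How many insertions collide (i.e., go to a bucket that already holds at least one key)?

554 -> bucket 5
144 -> bucket 0
630 -> bucket 0 (collision)
954 -> bucket 0 (collision)
794 -> bucket 2
365 -> bucket 5 (collision)
531 -> bucket 0 (collision)
393 -> bucket 6
476 -> bucket 8
856 -> bucket 1
666 -> bucket 0 (collision)
Final buckets:
0: 144 -> 630 -> 954 -> 531 -> 666
1: 856
2: 794
3: .
4: .
5: 554 -> 365
6: 393
7: .
8: 476

5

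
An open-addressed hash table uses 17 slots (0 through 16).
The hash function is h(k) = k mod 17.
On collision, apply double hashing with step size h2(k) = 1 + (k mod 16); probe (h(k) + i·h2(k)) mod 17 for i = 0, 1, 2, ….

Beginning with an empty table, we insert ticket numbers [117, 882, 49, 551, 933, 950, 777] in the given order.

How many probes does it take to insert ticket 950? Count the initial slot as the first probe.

2

117 hashes to 15; slot 15 is free => place at 15.
882 hashes to 15, h2=3; 15 taken => place at 1.
49 hashes to 15, h2=2; 15 taken => place at 0.
551 hashes to 7; slot 7 is free => place at 7.
933 hashes to 15, h2=6; 15 taken => place at 4.
950 hashes to 15, h2=7; 15 taken => place at 5.
777 hashes to 12; slot 12 is free => place at 12.
Table: [49, 882, —, —, 933, 950, —, 551, —, —, —, —, 777, —, —, 117, —]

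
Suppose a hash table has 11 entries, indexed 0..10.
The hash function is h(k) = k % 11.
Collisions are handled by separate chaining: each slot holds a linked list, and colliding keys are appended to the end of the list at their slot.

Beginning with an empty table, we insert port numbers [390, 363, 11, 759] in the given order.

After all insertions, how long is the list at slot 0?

3

Insert 390: h=5, bucket 5 empty → new chain.
Insert 363: h=0, bucket 0 empty → new chain.
Insert 11: h=0, bucket 0 nonempty → append to chain.
Insert 759: h=0, bucket 0 nonempty → append to chain.
Final buckets:
0: 363 -> 11 -> 759
1: _
2: _
3: _
4: _
5: 390
6: _
7: _
8: _
9: _
10: _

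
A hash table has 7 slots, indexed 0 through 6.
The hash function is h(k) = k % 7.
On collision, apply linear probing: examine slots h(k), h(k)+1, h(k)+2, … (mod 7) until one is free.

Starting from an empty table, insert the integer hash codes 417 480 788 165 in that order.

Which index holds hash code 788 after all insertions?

6

417: h=4 => slot 4
480: h=4, probe 4,5 => slot 5
788: h=4, probe 4,5,6 => slot 6
165: h=4, probe 4,5,6,0 => slot 0
Table: [165, ., ., ., 417, 480, 788]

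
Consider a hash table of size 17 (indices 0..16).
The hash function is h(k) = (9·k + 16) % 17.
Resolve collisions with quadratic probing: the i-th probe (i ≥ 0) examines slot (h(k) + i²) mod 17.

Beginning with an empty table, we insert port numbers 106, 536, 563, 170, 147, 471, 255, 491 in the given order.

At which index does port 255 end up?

Insert 106: h=1, slot 1 empty → index 1.
Insert 536: h=12, slot 12 empty → index 12.
Insert 563: h=0, slot 0 empty → index 0.
Insert 170: h=16, slot 16 empty → index 16.
Insert 147: h=13, slot 13 empty → index 13.
Insert 471: h=5, slot 5 empty → index 5.
Insert 255: h=16, slots 16,0 occupied → index 3.
Insert 491: h=15, slot 15 empty → index 15.
Table: [563, 106, —, 255, —, 471, —, —, —, —, —, —, 536, 147, —, 491, 170]

3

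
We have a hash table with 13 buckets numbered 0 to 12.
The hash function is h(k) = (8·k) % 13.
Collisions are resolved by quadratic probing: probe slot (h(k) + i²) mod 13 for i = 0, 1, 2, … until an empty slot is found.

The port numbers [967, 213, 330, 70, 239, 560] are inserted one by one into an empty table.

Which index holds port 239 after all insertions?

967: h=1 -> slot 1
213: h=1, probe 1,2 -> slot 2
330: h=1, probe 1,2,5 -> slot 5
70: h=1, probe 1,2,5,10 -> slot 10
239: h=1, probe 1,2,5,10,4 -> slot 4
560: h=8 -> slot 8
Table: [., 967, 213, ., 239, 330, ., ., 560, ., 70, ., .]

4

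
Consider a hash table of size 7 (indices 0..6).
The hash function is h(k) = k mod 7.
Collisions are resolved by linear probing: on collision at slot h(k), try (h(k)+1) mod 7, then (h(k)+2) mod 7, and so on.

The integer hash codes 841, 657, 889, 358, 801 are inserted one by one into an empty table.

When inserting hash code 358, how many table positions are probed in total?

2

841 hashes to 1; slot 1 is free -> place at 1.
657 hashes to 6; slot 6 is free -> place at 6.
889 hashes to 0; slot 0 is free -> place at 0.
358 hashes to 1; 1 taken -> place at 2.
801 hashes to 3; slot 3 is free -> place at 3.
Table: [889, 841, 358, 801, -, -, 657]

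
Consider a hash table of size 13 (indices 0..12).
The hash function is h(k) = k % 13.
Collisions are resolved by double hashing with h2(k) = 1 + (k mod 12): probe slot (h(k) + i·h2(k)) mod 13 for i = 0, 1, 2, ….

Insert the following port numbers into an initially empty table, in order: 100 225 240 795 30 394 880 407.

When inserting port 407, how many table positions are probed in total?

100 hashes to 9; slot 9 is free → place at 9.
225 hashes to 4; slot 4 is free → place at 4.
240 hashes to 6; slot 6 is free → place at 6.
795 hashes to 2; slot 2 is free → place at 2.
30 hashes to 4, h2=7; 4 taken → place at 11.
394 hashes to 4, h2=11; 4,2 taken → place at 0.
880 hashes to 9, h2=5; 9 taken → place at 1.
407 hashes to 4, h2=12; 4 taken → place at 3.
Table: [394, 880, 795, 407, 225, ∅, 240, ∅, ∅, 100, ∅, 30, ∅]

2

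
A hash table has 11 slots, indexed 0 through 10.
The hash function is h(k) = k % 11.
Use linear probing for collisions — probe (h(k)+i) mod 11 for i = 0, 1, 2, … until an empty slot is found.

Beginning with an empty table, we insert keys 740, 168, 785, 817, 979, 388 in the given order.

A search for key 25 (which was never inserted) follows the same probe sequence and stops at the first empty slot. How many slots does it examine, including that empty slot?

6

Insert 740: h=3, slot 3 empty => index 3.
Insert 168: h=3, slot 3 occupied => index 4.
Insert 785: h=4, slot 4 occupied => index 5.
Insert 817: h=3, slots 3,4,5 occupied => index 6.
Insert 979: h=0, slot 0 empty => index 0.
Insert 388: h=3, slots 3,4,5,6 occupied => index 7.
Table: [979, ∅, ∅, 740, 168, 785, 817, 388, ∅, ∅, ∅]
Lookup 25: h=3, probe 3,4,5,6,7,8 → slot 8 empty, not found.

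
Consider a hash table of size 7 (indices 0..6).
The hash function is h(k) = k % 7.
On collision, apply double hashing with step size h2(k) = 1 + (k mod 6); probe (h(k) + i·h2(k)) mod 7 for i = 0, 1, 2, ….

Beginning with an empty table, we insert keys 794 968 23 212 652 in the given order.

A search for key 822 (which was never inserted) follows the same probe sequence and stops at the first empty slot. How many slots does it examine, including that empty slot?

794: h=3 -> slot 3
968: h=2 -> slot 2
23: h=2, h2=6, probe 2,1 -> slot 1
212: h=2, h2=3, probe 2,5 -> slot 5
652: h=1, h2=5, probe 1,6 -> slot 6
Table: [_, 23, 968, 794, _, 212, 652]
Lookup 822: h=3, h2=1, probe 3,4 → slot 4 empty, not found.

2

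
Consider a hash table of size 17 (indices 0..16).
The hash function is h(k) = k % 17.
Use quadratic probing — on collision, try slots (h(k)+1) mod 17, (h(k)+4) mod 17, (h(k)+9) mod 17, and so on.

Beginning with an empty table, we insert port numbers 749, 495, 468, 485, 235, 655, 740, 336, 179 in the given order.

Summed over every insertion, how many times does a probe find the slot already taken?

Insert 749: h=1, slot 1 empty → index 1.
Insert 495: h=2, slot 2 empty → index 2.
Insert 468: h=9, slot 9 empty → index 9.
Insert 485: h=9, slot 9 occupied → index 10.
Insert 235: h=14, slot 14 empty → index 14.
Insert 655: h=9, slots 9,10 occupied → index 13.
Insert 740: h=9, slots 9,10,13,1 occupied → index 8.
Insert 336: h=13, slots 13,14 occupied → index 0.
Insert 179: h=9, slots 9,10,13,1,8,0 occupied → index 11.
Table: [336, 749, 495, _, _, _, _, _, 740, 468, 485, 179, _, 655, 235, _, _]

15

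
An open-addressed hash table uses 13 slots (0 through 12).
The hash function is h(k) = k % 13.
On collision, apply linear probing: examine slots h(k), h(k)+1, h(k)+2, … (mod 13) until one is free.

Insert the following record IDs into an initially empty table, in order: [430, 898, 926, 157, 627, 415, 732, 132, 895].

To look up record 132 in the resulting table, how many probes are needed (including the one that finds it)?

6

430 hashes to 1; slot 1 is free → place at 1.
898 hashes to 1; 1 taken → place at 2.
926 hashes to 3; slot 3 is free → place at 3.
157 hashes to 1; 1,2,3 taken → place at 4.
627 hashes to 3; 3,4 taken → place at 5.
415 hashes to 12; slot 12 is free → place at 12.
732 hashes to 4; 4,5 taken → place at 6.
132 hashes to 2; 2,3,4,5,6 taken → place at 7.
895 hashes to 11; slot 11 is free → place at 11.
Table: [_, 430, 898, 926, 157, 627, 732, 132, _, _, _, 895, 415]
Lookup 132: h=2, probe 2,3,4,5,6,7 → found at 7.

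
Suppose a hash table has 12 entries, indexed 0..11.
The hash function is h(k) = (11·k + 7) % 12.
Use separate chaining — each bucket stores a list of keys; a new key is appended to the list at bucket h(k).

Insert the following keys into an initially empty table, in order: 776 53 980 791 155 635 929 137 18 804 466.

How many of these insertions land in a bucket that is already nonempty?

Insert 776: h=11, bucket 11 empty → new chain.
Insert 53: h=2, bucket 2 empty → new chain.
Insert 980: h=11, bucket 11 nonempty → append to chain.
Insert 791: h=8, bucket 8 empty → new chain.
Insert 155: h=8, bucket 8 nonempty → append to chain.
Insert 635: h=8, bucket 8 nonempty → append to chain.
Insert 929: h=2, bucket 2 nonempty → append to chain.
Insert 137: h=2, bucket 2 nonempty → append to chain.
Insert 18: h=1, bucket 1 empty → new chain.
Insert 804: h=7, bucket 7 empty → new chain.
Insert 466: h=9, bucket 9 empty → new chain.
Final buckets:
0: —
1: 18
2: 53 -> 929 -> 137
3: —
4: —
5: —
6: —
7: 804
8: 791 -> 155 -> 635
9: 466
10: —
11: 776 -> 980

5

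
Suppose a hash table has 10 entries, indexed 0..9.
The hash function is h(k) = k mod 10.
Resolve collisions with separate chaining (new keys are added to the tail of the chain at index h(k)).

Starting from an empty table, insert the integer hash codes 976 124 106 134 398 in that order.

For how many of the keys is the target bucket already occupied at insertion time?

Insert 976: h=6, bucket 6 empty → new chain.
Insert 124: h=4, bucket 4 empty → new chain.
Insert 106: h=6, bucket 6 nonempty → append to chain.
Insert 134: h=4, bucket 4 nonempty → append to chain.
Insert 398: h=8, bucket 8 empty → new chain.
Final buckets:
0: —
1: —
2: —
3: —
4: 124 -> 134
5: —
6: 976 -> 106
7: —
8: 398
9: —

2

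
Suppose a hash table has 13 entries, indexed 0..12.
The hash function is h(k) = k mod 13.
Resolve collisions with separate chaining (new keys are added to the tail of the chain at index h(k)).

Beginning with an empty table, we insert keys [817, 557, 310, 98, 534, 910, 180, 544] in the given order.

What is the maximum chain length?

Insert 817: h=11, bucket 11 empty → new chain.
Insert 557: h=11, bucket 11 nonempty → append to chain.
Insert 310: h=11, bucket 11 nonempty → append to chain.
Insert 98: h=7, bucket 7 empty → new chain.
Insert 534: h=1, bucket 1 empty → new chain.
Insert 910: h=0, bucket 0 empty → new chain.
Insert 180: h=11, bucket 11 nonempty → append to chain.
Insert 544: h=11, bucket 11 nonempty → append to chain.
Final buckets:
0: 910
1: 534
2: ∅
3: ∅
4: ∅
5: ∅
6: ∅
7: 98
8: ∅
9: ∅
10: ∅
11: 817 -> 557 -> 310 -> 180 -> 544
12: ∅

5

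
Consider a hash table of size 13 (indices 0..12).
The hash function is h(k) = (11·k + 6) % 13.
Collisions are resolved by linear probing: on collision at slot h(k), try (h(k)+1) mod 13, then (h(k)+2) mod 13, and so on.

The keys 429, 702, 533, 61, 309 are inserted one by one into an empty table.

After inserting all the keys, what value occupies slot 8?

429 hashes to 6; slot 6 is free => place at 6.
702 hashes to 6; 6 taken => place at 7.
533 hashes to 6; 6,7 taken => place at 8.
61 hashes to 1; slot 1 is free => place at 1.
309 hashes to 12; slot 12 is free => place at 12.
Table: [∅, 61, ∅, ∅, ∅, ∅, 429, 702, 533, ∅, ∅, ∅, 309]

533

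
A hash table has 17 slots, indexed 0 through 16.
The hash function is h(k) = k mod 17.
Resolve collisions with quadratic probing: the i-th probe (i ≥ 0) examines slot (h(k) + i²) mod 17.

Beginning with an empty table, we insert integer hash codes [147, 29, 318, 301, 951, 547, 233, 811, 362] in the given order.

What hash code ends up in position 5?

362

147 hashes to 11; slot 11 is free => place at 11.
29 hashes to 12; slot 12 is free => place at 12.
318 hashes to 12; 12 taken => place at 13.
301 hashes to 12; 12,13 taken => place at 16.
951 hashes to 16; 16 taken => place at 0.
547 hashes to 3; slot 3 is free => place at 3.
233 hashes to 12; 12,13,16 taken => place at 4.
811 hashes to 12; 12,13,16,4,11,3 taken => place at 14.
362 hashes to 5; slot 5 is free => place at 5.
Table: [951, -, -, 547, 233, 362, -, -, -, -, -, 147, 29, 318, 811, -, 301]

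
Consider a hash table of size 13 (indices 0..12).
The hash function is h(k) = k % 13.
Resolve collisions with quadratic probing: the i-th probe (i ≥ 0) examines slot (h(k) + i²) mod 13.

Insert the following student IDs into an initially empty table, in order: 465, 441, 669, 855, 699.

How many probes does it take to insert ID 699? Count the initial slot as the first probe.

3

Insert 465: h=10, slot 10 empty → index 10.
Insert 441: h=12, slot 12 empty → index 12.
Insert 669: h=6, slot 6 empty → index 6.
Insert 855: h=10, slot 10 occupied → index 11.
Insert 699: h=10, slots 10,11 occupied → index 1.
Table: [∅, 699, ∅, ∅, ∅, ∅, 669, ∅, ∅, ∅, 465, 855, 441]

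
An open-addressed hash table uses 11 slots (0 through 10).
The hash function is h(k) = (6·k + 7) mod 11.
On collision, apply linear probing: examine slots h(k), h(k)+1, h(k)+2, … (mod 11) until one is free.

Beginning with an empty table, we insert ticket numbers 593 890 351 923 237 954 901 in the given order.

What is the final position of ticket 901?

5

593 hashes to 1; slot 1 is free -> place at 1.
890 hashes to 1; 1 taken -> place at 2.
351 hashes to 1; 1,2 taken -> place at 3.
923 hashes to 1; 1,2,3 taken -> place at 4.
237 hashes to 10; slot 10 is free -> place at 10.
954 hashes to 0; slot 0 is free -> place at 0.
901 hashes to 1; 1,2,3,4 taken -> place at 5.
Table: [954, 593, 890, 351, 923, 901, —, —, —, —, 237]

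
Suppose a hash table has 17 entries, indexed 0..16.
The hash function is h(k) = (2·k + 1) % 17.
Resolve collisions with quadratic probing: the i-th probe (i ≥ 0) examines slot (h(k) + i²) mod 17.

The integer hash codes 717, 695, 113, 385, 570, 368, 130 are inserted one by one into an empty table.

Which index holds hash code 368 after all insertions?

15

Insert 717: h=7, slot 7 empty → index 7.
Insert 695: h=14, slot 14 empty → index 14.
Insert 113: h=6, slot 6 empty → index 6.
Insert 385: h=6, slots 6,7 occupied → index 10.
Insert 570: h=2, slot 2 empty → index 2.
Insert 368: h=6, slots 6,7,10 occupied → index 15.
Insert 130: h=6, slots 6,7,10,15 occupied → index 5.
Table: [—, —, 570, —, —, 130, 113, 717, —, —, 385, —, —, —, 695, 368, —]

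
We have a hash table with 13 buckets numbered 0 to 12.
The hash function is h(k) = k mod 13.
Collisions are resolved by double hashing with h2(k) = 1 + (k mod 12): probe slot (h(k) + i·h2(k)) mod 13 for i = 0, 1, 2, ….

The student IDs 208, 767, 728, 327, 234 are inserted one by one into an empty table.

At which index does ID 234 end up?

208: h=0 => slot 0
767: h=0, h2=12, probe 0,12 => slot 12
728: h=0, h2=9, probe 0,9 => slot 9
327: h=2 => slot 2
234: h=0, h2=7, probe 0,7 => slot 7
Table: [208, _, 327, _, _, _, _, 234, _, 728, _, _, 767]

7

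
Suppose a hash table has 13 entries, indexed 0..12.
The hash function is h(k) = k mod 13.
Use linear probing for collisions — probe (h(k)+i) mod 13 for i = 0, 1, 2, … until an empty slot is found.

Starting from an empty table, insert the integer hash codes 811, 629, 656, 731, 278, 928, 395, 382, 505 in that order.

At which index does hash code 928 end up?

9

811: h=5 → slot 5
629: h=5, probe 5,6 → slot 6
656: h=6, probe 6,7 → slot 7
731: h=3 → slot 3
278: h=5, probe 5,6,7,8 → slot 8
928: h=5, probe 5,6,7,8,9 → slot 9
395: h=5, probe 5,6,7,8,9,10 → slot 10
382: h=5, probe 5,6,7,8,9,10,11 → slot 11
505: h=11, probe 11,12 → slot 12
Table: [_, _, _, 731, _, 811, 629, 656, 278, 928, 395, 382, 505]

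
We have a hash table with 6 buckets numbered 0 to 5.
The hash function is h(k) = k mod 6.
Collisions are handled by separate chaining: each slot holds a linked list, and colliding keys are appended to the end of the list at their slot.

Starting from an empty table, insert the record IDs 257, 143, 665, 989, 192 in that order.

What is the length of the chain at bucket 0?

1

257 -> bucket 5
143 -> bucket 5 (collision)
665 -> bucket 5 (collision)
989 -> bucket 5 (collision)
192 -> bucket 0
Final buckets:
0: 192
1: _
2: _
3: _
4: _
5: 257 -> 143 -> 665 -> 989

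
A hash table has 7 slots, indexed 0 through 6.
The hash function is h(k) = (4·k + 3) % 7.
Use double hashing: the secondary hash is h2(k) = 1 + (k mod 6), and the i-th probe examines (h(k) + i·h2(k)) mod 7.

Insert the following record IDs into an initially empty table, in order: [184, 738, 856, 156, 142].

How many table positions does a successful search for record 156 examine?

184 hashes to 4; slot 4 is free → place at 4.
738 hashes to 1; slot 1 is free → place at 1.
856 hashes to 4, h2=5; 4 taken → place at 2.
156 hashes to 4, h2=1; 4 taken → place at 5.
142 hashes to 4, h2=5; 4,2 taken → place at 0.
Table: [142, 738, 856, -, 184, 156, -]
Lookup 156: h=4, h2=1, probe 4,5 → found at 5.

2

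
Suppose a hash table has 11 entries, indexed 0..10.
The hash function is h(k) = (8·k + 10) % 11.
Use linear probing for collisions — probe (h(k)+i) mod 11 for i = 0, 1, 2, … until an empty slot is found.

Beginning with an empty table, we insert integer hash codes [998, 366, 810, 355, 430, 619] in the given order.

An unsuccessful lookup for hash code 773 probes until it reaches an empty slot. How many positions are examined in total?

998 hashes to 8; slot 8 is free -> place at 8.
366 hashes to 1; slot 1 is free -> place at 1.
810 hashes to 0; slot 0 is free -> place at 0.
355 hashes to 1; 1 taken -> place at 2.
430 hashes to 7; slot 7 is free -> place at 7.
619 hashes to 1; 1,2 taken -> place at 3.
Table: [810, 366, 355, 619, ., ., ., 430, 998, ., .]
Lookup 773: h=1, probe 1,2,3,4 → slot 4 empty, not found.

4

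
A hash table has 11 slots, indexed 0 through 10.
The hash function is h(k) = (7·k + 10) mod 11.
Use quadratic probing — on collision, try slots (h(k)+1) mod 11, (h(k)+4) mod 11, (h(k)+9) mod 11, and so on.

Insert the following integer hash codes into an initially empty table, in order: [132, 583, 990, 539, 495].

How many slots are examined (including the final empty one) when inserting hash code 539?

4

132: h=10 → slot 10
583: h=10, probe 10,0 → slot 0
990: h=10, probe 10,0,3 → slot 3
539: h=10, probe 10,0,3,8 → slot 8
495: h=10, probe 10,0,3,8,4 → slot 4
Table: [583, _, _, 990, 495, _, _, _, 539, _, 132]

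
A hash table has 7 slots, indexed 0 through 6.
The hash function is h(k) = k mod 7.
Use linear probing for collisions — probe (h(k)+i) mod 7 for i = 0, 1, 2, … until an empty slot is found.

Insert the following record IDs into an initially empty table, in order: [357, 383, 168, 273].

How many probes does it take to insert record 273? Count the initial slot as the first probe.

357 hashes to 0; slot 0 is free → place at 0.
383 hashes to 5; slot 5 is free → place at 5.
168 hashes to 0; 0 taken → place at 1.
273 hashes to 0; 0,1 taken → place at 2.
Table: [357, 168, 273, ., ., 383, .]

3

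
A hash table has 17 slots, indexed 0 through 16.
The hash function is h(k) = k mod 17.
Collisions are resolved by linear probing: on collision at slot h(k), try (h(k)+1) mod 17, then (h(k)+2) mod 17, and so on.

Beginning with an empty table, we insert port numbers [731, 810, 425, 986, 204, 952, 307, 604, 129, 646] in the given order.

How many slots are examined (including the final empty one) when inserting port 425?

2

Insert 731: h=0, slot 0 empty → index 0.
Insert 810: h=11, slot 11 empty → index 11.
Insert 425: h=0, slot 0 occupied → index 1.
Insert 986: h=0, slots 0,1 occupied → index 2.
Insert 204: h=0, slots 0,1,2 occupied → index 3.
Insert 952: h=0, slots 0,1,2,3 occupied → index 4.
Insert 307: h=1, slots 1,2,3,4 occupied → index 5.
Insert 604: h=9, slot 9 empty → index 9.
Insert 129: h=10, slot 10 empty → index 10.
Insert 646: h=0, slots 0,1,2,3,4,5 occupied → index 6.
Table: [731, 425, 986, 204, 952, 307, 646, ∅, ∅, 604, 129, 810, ∅, ∅, ∅, ∅, ∅]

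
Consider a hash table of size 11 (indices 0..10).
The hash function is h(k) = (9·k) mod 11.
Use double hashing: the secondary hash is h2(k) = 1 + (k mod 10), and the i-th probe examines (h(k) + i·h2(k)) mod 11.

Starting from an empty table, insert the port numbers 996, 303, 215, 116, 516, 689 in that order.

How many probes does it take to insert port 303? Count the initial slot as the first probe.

2

996: h=10 -> slot 10
303: h=10, h2=4, probe 10,3 -> slot 3
215: h=10, h2=6, probe 10,5 -> slot 5
116: h=10, h2=7, probe 10,6 -> slot 6
516: h=2 -> slot 2
689: h=8 -> slot 8
Table: [_, _, 516, 303, _, 215, 116, _, 689, _, 996]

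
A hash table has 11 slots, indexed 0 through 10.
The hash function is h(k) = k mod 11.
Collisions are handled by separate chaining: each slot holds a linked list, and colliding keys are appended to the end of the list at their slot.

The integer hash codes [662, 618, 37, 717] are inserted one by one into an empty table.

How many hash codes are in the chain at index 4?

Insert 662: h=2, bucket 2 empty -> new chain.
Insert 618: h=2, bucket 2 nonempty -> append to chain.
Insert 37: h=4, bucket 4 empty -> new chain.
Insert 717: h=2, bucket 2 nonempty -> append to chain.
Final buckets:
0: _
1: _
2: 662 -> 618 -> 717
3: _
4: 37
5: _
6: _
7: _
8: _
9: _
10: _

1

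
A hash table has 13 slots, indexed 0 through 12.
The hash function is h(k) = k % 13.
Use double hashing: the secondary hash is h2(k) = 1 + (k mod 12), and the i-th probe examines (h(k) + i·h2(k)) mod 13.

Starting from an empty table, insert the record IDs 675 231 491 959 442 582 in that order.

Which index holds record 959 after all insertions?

675 hashes to 12; slot 12 is free => place at 12.
231 hashes to 10; slot 10 is free => place at 10.
491 hashes to 10, h2=12; 10 taken => place at 9.
959 hashes to 10, h2=12; 10,9 taken => place at 8.
442 hashes to 0; slot 0 is free => place at 0.
582 hashes to 10, h2=7; 10 taken => place at 4.
Table: [442, ., ., ., 582, ., ., ., 959, 491, 231, ., 675]

8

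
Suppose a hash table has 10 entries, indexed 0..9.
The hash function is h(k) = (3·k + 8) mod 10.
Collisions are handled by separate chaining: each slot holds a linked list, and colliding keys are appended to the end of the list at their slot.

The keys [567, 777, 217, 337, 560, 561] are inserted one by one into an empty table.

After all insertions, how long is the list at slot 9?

4

567 -> bucket 9
777 -> bucket 9 (collision)
217 -> bucket 9 (collision)
337 -> bucket 9 (collision)
560 -> bucket 8
561 -> bucket 1
Final buckets:
0: -
1: 561
2: -
3: -
4: -
5: -
6: -
7: -
8: 560
9: 567 -> 777 -> 217 -> 337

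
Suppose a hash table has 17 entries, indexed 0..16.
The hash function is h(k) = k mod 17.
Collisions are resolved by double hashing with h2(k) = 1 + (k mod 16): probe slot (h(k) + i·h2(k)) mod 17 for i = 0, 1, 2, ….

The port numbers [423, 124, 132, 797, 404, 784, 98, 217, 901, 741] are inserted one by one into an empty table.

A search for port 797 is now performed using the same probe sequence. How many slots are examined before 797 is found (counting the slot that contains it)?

2

423: h=15 -> slot 15
124: h=5 -> slot 5
132: h=13 -> slot 13
797: h=15, h2=14, probe 15,12 -> slot 12
404: h=13, h2=5, probe 13,1 -> slot 1
784: h=2 -> slot 2
98: h=13, h2=3, probe 13,16 -> slot 16
217: h=13, h2=10, probe 13,6 -> slot 6
901: h=0 -> slot 0
741: h=10 -> slot 10
Table: [901, 404, 784, -, -, 124, 217, -, -, -, 741, -, 797, 132, -, 423, 98]
Lookup 797: h=15, h2=14, probe 15,12 → found at 12.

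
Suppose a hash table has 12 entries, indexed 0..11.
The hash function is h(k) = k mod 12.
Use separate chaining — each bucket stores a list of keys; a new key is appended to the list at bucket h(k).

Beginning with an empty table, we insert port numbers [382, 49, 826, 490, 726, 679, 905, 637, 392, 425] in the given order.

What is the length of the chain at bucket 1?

382 -> bucket 10
49 -> bucket 1
826 -> bucket 10 (collision)
490 -> bucket 10 (collision)
726 -> bucket 6
679 -> bucket 7
905 -> bucket 5
637 -> bucket 1 (collision)
392 -> bucket 8
425 -> bucket 5 (collision)
Final buckets:
0: .
1: 49 -> 637
2: .
3: .
4: .
5: 905 -> 425
6: 726
7: 679
8: 392
9: .
10: 382 -> 826 -> 490
11: .

2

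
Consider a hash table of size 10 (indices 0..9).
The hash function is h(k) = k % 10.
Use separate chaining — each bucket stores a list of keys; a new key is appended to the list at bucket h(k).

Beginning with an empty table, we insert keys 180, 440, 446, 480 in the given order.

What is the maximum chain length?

180 -> bucket 0
440 -> bucket 0 (collision)
446 -> bucket 6
480 -> bucket 0 (collision)
Final buckets:
0: 180 -> 440 -> 480
1: -
2: -
3: -
4: -
5: -
6: 446
7: -
8: -
9: -

3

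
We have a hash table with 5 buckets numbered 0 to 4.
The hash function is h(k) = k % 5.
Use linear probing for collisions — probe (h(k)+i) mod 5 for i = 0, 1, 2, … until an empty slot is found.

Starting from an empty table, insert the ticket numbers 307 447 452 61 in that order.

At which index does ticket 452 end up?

4

307 hashes to 2; slot 2 is free -> place at 2.
447 hashes to 2; 2 taken -> place at 3.
452 hashes to 2; 2,3 taken -> place at 4.
61 hashes to 1; slot 1 is free -> place at 1.
Table: [—, 61, 307, 447, 452]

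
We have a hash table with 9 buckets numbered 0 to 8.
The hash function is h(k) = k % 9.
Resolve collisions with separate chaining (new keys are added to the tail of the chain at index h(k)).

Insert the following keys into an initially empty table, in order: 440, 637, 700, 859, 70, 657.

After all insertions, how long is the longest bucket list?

3

Insert 440: h=8, bucket 8 empty -> new chain.
Insert 637: h=7, bucket 7 empty -> new chain.
Insert 700: h=7, bucket 7 nonempty -> append to chain.
Insert 859: h=4, bucket 4 empty -> new chain.
Insert 70: h=7, bucket 7 nonempty -> append to chain.
Insert 657: h=0, bucket 0 empty -> new chain.
Final buckets:
0: 657
1: —
2: —
3: —
4: 859
5: —
6: —
7: 637 -> 700 -> 70
8: 440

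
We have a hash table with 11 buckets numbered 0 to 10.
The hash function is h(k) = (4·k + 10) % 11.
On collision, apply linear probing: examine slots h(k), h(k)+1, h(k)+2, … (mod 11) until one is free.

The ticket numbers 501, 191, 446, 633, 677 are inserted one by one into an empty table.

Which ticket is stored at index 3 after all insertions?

633

Insert 501: h=1, slot 1 empty => index 1.
Insert 191: h=4, slot 4 empty => index 4.
Insert 446: h=1, slot 1 occupied => index 2.
Insert 633: h=1, slots 1,2 occupied => index 3.
Insert 677: h=1, slots 1,2,3,4 occupied => index 5.
Table: [-, 501, 446, 633, 191, 677, -, -, -, -, -]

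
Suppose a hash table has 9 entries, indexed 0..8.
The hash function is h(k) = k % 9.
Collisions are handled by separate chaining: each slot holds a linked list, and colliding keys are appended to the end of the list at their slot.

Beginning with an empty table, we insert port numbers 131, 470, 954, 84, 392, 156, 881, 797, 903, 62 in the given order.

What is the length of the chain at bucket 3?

131 -> bucket 5
470 -> bucket 2
954 -> bucket 0
84 -> bucket 3
392 -> bucket 5 (collision)
156 -> bucket 3 (collision)
881 -> bucket 8
797 -> bucket 5 (collision)
903 -> bucket 3 (collision)
62 -> bucket 8 (collision)
Final buckets:
0: 954
1: _
2: 470
3: 84 -> 156 -> 903
4: _
5: 131 -> 392 -> 797
6: _
7: _
8: 881 -> 62

3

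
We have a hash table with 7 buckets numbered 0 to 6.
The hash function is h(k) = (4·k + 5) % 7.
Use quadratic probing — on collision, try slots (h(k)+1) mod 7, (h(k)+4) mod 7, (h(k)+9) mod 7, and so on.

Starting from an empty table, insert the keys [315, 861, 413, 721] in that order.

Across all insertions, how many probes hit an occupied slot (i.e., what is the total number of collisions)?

315: h=5 => slot 5
861: h=5, probe 5,6 => slot 6
413: h=5, probe 5,6,2 => slot 2
721: h=5, probe 5,6,2,0 => slot 0
Table: [721, ., 413, ., ., 315, 861]

6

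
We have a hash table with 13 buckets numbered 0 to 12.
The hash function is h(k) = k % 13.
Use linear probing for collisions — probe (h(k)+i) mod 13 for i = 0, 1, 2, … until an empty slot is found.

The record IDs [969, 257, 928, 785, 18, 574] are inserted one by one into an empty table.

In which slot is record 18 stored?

8

969: h=7 → slot 7
257: h=10 → slot 10
928: h=5 → slot 5
785: h=5, probe 5,6 → slot 6
18: h=5, probe 5,6,7,8 → slot 8
574: h=2 → slot 2
Table: [-, -, 574, -, -, 928, 785, 969, 18, -, 257, -, -]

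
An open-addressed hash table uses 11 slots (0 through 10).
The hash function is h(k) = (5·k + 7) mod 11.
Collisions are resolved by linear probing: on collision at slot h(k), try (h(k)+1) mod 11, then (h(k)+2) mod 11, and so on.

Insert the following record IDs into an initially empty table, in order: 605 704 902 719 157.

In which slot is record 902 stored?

605: h=7 -> slot 7
704: h=7, probe 7,8 -> slot 8
902: h=7, probe 7,8,9 -> slot 9
719: h=5 -> slot 5
157: h=0 -> slot 0
Table: [157, —, —, —, —, 719, —, 605, 704, 902, —]

9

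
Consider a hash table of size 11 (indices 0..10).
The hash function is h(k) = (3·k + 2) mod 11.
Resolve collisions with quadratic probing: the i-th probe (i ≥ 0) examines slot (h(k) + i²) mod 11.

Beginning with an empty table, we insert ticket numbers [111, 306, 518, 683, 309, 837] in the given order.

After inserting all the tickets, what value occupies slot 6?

111: h=5 => slot 5
306: h=7 => slot 7
518: h=5, probe 5,6 => slot 6
683: h=5, probe 5,6,9 => slot 9
309: h=5, probe 5,6,9,3 => slot 3
837: h=5, probe 5,6,9,3,10 => slot 10
Table: [—, —, —, 309, —, 111, 518, 306, —, 683, 837]

518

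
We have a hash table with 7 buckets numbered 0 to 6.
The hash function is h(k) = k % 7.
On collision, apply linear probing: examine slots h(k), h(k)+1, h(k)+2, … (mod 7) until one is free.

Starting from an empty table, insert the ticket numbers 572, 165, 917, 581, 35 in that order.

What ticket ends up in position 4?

572 hashes to 5; slot 5 is free -> place at 5.
165 hashes to 4; slot 4 is free -> place at 4.
917 hashes to 0; slot 0 is free -> place at 0.
581 hashes to 0; 0 taken -> place at 1.
35 hashes to 0; 0,1 taken -> place at 2.
Table: [917, 581, 35, —, 165, 572, —]

165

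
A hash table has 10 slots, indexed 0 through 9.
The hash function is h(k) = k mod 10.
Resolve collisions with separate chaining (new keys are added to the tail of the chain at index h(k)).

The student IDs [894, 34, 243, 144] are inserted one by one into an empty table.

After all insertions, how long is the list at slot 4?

894 → bucket 4
34 → bucket 4 (collision)
243 → bucket 3
144 → bucket 4 (collision)
Final buckets:
0: .
1: .
2: .
3: 243
4: 894 -> 34 -> 144
5: .
6: .
7: .
8: .
9: .

3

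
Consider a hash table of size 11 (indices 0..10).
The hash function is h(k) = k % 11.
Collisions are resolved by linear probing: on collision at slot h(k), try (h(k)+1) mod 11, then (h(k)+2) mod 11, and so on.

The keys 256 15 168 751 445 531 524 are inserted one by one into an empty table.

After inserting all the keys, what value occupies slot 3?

256: h=3 → slot 3
15: h=4 → slot 4
168: h=3, probe 3,4,5 → slot 5
751: h=3, probe 3,4,5,6 → slot 6
445: h=5, probe 5,6,7 → slot 7
531: h=3, probe 3,4,5,6,7,8 → slot 8
524: h=7, probe 7,8,9 → slot 9
Table: [., ., ., 256, 15, 168, 751, 445, 531, 524, .]

256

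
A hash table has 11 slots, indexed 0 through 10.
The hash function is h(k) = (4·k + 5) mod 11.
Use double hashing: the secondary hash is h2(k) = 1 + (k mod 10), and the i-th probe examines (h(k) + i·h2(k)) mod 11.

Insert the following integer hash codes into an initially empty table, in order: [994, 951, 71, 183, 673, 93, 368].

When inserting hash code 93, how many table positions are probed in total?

994 hashes to 10; slot 10 is free -> place at 10.
951 hashes to 3; slot 3 is free -> place at 3.
71 hashes to 3, h2=2; 3 taken -> place at 5.
183 hashes to 0; slot 0 is free -> place at 0.
673 hashes to 2; slot 2 is free -> place at 2.
93 hashes to 3, h2=4; 3 taken -> place at 7.
368 hashes to 3, h2=9; 3 taken -> place at 1.
Table: [183, 368, 673, 951, ., 71, ., 93, ., ., 994]

2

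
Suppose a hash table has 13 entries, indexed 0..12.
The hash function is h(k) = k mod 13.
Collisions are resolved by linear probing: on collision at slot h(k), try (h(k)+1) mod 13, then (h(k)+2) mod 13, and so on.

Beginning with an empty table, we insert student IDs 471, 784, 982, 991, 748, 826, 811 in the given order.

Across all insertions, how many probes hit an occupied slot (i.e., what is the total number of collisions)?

6

Insert 471: h=3, slot 3 empty -> index 3.
Insert 784: h=4, slot 4 empty -> index 4.
Insert 982: h=7, slot 7 empty -> index 7.
Insert 991: h=3, slots 3,4 occupied -> index 5.
Insert 748: h=7, slot 7 occupied -> index 8.
Insert 826: h=7, slots 7,8 occupied -> index 9.
Insert 811: h=5, slot 5 occupied -> index 6.
Table: [—, —, —, 471, 784, 991, 811, 982, 748, 826, —, —, —]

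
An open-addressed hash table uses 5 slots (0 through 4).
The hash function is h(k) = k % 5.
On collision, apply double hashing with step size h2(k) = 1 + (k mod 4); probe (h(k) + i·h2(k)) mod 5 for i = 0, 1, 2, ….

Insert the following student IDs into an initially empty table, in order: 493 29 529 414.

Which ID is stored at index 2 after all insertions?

Insert 493: h=3, slot 3 empty -> index 3.
Insert 29: h=4, slot 4 empty -> index 4.
Insert 529: h=4, h2=2, slot 4 occupied -> index 1.
Insert 414: h=4, h2=3, slot 4 occupied -> index 2.
Table: [∅, 529, 414, 493, 29]

414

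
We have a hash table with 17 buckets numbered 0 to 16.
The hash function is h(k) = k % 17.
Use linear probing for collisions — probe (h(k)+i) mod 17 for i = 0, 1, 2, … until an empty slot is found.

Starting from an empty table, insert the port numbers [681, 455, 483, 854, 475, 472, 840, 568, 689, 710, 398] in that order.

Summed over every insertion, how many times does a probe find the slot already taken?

Insert 681: h=1, slot 1 empty → index 1.
Insert 455: h=13, slot 13 empty → index 13.
Insert 483: h=7, slot 7 empty → index 7.
Insert 854: h=4, slot 4 empty → index 4.
Insert 475: h=16, slot 16 empty → index 16.
Insert 472: h=13, slot 13 occupied → index 14.
Insert 840: h=7, slot 7 occupied → index 8.
Insert 568: h=7, slots 7,8 occupied → index 9.
Insert 689: h=9, slot 9 occupied → index 10.
Insert 710: h=13, slots 13,14 occupied → index 15.
Insert 398: h=7, slots 7,8,9,10 occupied → index 11.
Table: [_, 681, _, _, 854, _, _, 483, 840, 568, 689, 398, _, 455, 472, 710, 475]

11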